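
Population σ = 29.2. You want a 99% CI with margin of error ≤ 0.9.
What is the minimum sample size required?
n ≥ 6986

For margin E ≤ 0.9:
n ≥ (z* · σ / E)²
n ≥ (2.576 · 29.2 / 0.9)²
n ≥ 6985.10

Minimum n = 6986 (rounding up)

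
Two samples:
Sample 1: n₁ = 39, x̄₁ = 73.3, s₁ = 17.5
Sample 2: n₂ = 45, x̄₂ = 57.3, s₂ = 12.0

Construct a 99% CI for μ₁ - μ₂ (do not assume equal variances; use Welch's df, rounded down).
(7.18, 24.82)

Difference: x̄₁ - x̄₂ = 16.00
SE = √(s₁²/n₁ + s₂²/n₂) = √(17.5²/39 + 12.0²/45) = 3.3245
df = 65.84 → 65 (Welch–Satterthwaite, rounded down)
t* = 2.654

CI: 16.00 ± 2.654 · 3.3245 = 16.00 ± 8.82 = (7.18, 24.82)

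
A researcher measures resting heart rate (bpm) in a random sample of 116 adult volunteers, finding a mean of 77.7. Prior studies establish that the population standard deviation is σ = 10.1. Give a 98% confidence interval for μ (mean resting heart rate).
(75.52, 79.88)

z-interval (σ known):
z* = 2.326 for 98% confidence

Margin of error = z* · σ/√n = 2.326 · 10.1/√116 = 2.18

CI: (77.7 - 2.18, 77.7 + 2.18) = (75.52, 79.88)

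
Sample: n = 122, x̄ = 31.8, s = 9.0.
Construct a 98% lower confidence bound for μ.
μ ≥ 30.11

Lower bound (one-sided):
t* = 2.076 (one-sided for 98%)
Lower bound = x̄ - t* · s/√n = 31.8 - 2.076 · 9.0/√122 = 30.11

We are 98% confident that μ ≥ 30.11.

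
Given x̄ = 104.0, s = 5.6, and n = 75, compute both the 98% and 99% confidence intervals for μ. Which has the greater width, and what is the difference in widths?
99% CI is wider by 0.34

df = 74
98% CI: t* = 2.378, (102.46, 105.54), width = 2 · t* · s/√n = 3.08
99% CI: t* = 2.644, (102.29, 105.71), width = 2 · t* · s/√n = 3.42

The 99% CI is wider by 3.42 - 3.08 = 0.34.
Higher confidence requires a wider interval.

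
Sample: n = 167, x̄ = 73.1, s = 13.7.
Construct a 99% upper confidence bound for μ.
μ ≤ 75.59

Upper bound (one-sided):
t* = 2.349 (one-sided for 99%)
Upper bound = x̄ + t* · s/√n = 73.1 + 2.349 · 13.7/√167 = 75.59

We are 99% confident that μ ≤ 75.59.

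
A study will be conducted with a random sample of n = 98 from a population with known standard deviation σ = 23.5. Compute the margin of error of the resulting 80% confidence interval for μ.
Margin of error = 3.04

Margin of error = z* · σ/√n
= 1.282 · 23.5/√98
= 1.282 · 23.5/9.8995
= 3.04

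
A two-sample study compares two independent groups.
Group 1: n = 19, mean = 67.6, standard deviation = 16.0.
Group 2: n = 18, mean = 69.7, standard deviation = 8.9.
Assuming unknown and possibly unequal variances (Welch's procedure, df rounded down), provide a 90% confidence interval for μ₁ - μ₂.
(-9.29, 5.09)

Difference: x̄₁ - x̄₂ = -2.10
SE = √(s₁²/n₁ + s₂²/n₂) = √(16.0²/19 + 8.9²/18) = 4.2278
df = 28.46 → 28 (Welch–Satterthwaite, rounded down)
t* = 1.701

CI: -2.10 ± 1.701 · 4.2278 = -2.10 ± 7.19 = (-9.29, 5.09)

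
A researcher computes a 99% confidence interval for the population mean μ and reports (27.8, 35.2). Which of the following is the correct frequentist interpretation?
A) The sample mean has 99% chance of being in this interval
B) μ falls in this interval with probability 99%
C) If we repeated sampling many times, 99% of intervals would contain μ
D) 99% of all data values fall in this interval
C

A) Wrong — x̄ is observed and sits in the interval by construction.
B) Wrong — μ is fixed; the randomness lives in the interval, not in μ.
C) Correct — this is the frequentist long-run coverage interpretation.
D) Wrong — a CI is about the parameter μ, not individual data values.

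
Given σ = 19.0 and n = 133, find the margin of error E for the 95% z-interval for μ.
Margin of error = 3.23

Margin of error = z* · σ/√n
= 1.960 · 19.0/√133
= 1.960 · 19.0/11.5326
= 3.23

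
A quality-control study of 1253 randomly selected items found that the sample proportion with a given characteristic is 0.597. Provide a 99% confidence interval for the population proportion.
(0.561, 0.633)

Proportion CI:
SE = √(p̂(1-p̂)/n) = √(0.597 · 0.403 / 1253) = 0.01386

z* = 2.576
Margin = z* · SE = 2.576 · 0.01386 = 0.0357

CI: 0.597 ± 0.0357 = (0.561, 0.633)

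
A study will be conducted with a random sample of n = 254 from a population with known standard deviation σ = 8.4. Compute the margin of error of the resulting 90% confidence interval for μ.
Margin of error = 0.87

Margin of error = z* · σ/√n
= 1.645 · 8.4/√254
= 1.645 · 8.4/15.9374
= 0.87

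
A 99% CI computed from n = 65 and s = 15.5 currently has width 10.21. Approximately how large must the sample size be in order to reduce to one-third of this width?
n ≈ 585

CI width ∝ 1/√n
To reduce width by factor 3, need √n to grow by 3 → need 3² = 9 times as many samples.

Current: n = 65, width = 10.21
New: n = 585, width ≈ 3.31

Width reduced by factor of 10.21/3.31 = 3.08.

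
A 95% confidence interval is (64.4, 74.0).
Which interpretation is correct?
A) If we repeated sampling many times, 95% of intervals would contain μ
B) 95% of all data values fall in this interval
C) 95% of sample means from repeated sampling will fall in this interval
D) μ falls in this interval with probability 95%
A

A) Correct — this is the frequentist long-run coverage interpretation.
B) Wrong — a CI is about the parameter μ, not individual data values.
C) Wrong — coverage applies to intervals containing μ, not to future x̄ values.
D) Wrong — μ is fixed; the randomness lives in the interval, not in μ.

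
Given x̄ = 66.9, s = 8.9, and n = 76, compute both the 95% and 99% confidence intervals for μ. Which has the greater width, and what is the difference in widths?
99% CI is wider by 1.33

df = 75
95% CI: t* = 1.992, (64.87, 68.93), width = 2 · t* · s/√n = 4.07
99% CI: t* = 2.643, (64.20, 69.60), width = 2 · t* · s/√n = 5.40

The 99% CI is wider by 5.40 - 4.07 = 1.33.
Higher confidence requires a wider interval.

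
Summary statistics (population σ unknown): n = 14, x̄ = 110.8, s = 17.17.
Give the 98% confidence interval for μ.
(98.64, 122.96)

t-interval (σ unknown):
df = n - 1 = 13
t* = 2.650 for 98% confidence

Margin of error = t* · s/√n = 2.650 · 17.17/√14 = 12.16

CI: (98.64, 122.96)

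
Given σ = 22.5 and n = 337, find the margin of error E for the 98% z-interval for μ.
Margin of error = 2.85

Margin of error = z* · σ/√n
= 2.326 · 22.5/√337
= 2.326 · 22.5/18.3576
= 2.85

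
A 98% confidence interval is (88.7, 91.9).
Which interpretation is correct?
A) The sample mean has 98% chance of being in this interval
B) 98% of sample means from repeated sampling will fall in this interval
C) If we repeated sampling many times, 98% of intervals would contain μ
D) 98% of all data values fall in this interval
C

A) Wrong — x̄ is observed and sits in the interval by construction.
B) Wrong — coverage applies to intervals containing μ, not to future x̄ values.
C) Correct — this is the frequentist long-run coverage interpretation.
D) Wrong — a CI is about the parameter μ, not individual data values.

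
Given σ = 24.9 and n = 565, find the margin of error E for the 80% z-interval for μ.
Margin of error = 1.34

Margin of error = z* · σ/√n
= 1.282 · 24.9/√565
= 1.282 · 24.9/23.7697
= 1.34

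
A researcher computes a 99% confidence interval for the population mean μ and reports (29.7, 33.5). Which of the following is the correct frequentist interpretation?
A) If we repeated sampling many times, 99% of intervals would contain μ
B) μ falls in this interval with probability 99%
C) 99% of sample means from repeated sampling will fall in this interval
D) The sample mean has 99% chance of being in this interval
A

A) Correct — this is the frequentist long-run coverage interpretation.
B) Wrong — μ is fixed; the randomness lives in the interval, not in μ.
C) Wrong — coverage applies to intervals containing μ, not to future x̄ values.
D) Wrong — x̄ is observed and sits in the interval by construction.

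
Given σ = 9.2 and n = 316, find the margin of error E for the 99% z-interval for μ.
Margin of error = 1.33

Margin of error = z* · σ/√n
= 2.576 · 9.2/√316
= 2.576 · 9.2/17.7764
= 1.33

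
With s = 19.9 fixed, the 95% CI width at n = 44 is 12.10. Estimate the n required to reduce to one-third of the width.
n ≈ 396

CI width ∝ 1/√n
To reduce width by factor 3, need √n to grow by 3 → need 3² = 9 times as many samples.

Current: n = 44, width = 12.10
New: n = 396, width ≈ 3.93

Width reduced by factor of 12.10/3.93 = 3.08.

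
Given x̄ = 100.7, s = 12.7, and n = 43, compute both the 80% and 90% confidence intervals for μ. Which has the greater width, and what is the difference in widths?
90% CI is wider by 1.48

df = 42
80% CI: t* = 1.302, (98.18, 103.22), width = 2 · t* · s/√n = 5.04
90% CI: t* = 1.682, (97.44, 103.96), width = 2 · t* · s/√n = 6.52

The 90% CI is wider by 6.52 - 5.04 = 1.48.
Higher confidence requires a wider interval.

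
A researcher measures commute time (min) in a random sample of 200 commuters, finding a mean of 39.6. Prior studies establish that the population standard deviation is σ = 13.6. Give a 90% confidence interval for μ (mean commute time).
(38.02, 41.18)

z-interval (σ known):
z* = 1.645 for 90% confidence

Margin of error = z* · σ/√n = 1.645 · 13.6/√200 = 1.58

CI: (39.6 - 1.58, 39.6 + 1.58) = (38.02, 41.18)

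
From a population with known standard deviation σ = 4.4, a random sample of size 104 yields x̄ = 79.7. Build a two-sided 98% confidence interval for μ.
(78.70, 80.70)

z-interval (σ known):
z* = 2.326 for 98% confidence

Margin of error = z* · σ/√n = 2.326 · 4.4/√104 = 1.00

CI: (79.7 - 1.00, 79.7 + 1.00) = (78.70, 80.70)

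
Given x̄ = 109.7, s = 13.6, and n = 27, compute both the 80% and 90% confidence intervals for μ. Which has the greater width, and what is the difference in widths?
90% CI is wider by 2.05

df = 26
80% CI: t* = 1.315, (106.26, 113.14), width = 2 · t* · s/√n = 6.88
90% CI: t* = 1.706, (105.23, 114.17), width = 2 · t* · s/√n = 8.93

The 90% CI is wider by 8.93 - 6.88 = 2.05.
Higher confidence requires a wider interval.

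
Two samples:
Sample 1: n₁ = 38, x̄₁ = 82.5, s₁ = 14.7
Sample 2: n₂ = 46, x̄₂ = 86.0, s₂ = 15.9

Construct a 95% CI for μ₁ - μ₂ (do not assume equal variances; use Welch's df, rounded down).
(-10.15, 3.15)

Difference: x̄₁ - x̄₂ = -3.50
SE = √(s₁²/n₁ + s₂²/n₂) = √(14.7²/38 + 15.9²/46) = 3.3440
df = 80.93 → 80 (Welch–Satterthwaite, rounded down)
t* = 1.990

CI: -3.50 ± 1.990 · 3.3440 = -3.50 ± 6.65 = (-10.15, 3.15)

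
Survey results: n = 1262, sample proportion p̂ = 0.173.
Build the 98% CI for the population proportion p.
(0.148, 0.198)

Proportion CI:
SE = √(p̂(1-p̂)/n) = √(0.173 · 0.827 / 1262) = 0.01065

z* = 2.326
Margin = z* · SE = 2.326 · 0.01065 = 0.0248

CI: 0.173 ± 0.0248 = (0.148, 0.198)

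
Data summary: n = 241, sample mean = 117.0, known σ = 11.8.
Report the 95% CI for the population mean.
(115.51, 118.49)

z-interval (σ known):
z* = 1.960 for 95% confidence

Margin of error = z* · σ/√n = 1.960 · 11.8/√241 = 1.49

CI: (117.0 - 1.49, 117.0 + 1.49) = (115.51, 118.49)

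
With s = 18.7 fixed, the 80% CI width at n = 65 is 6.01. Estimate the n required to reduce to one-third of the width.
n ≈ 585

CI width ∝ 1/√n
To reduce width by factor 3, need √n to grow by 3 → need 3² = 9 times as many samples.

Current: n = 65, width = 6.01
New: n = 585, width ≈ 1.98

Width reduced by factor of 6.01/1.98 = 3.04.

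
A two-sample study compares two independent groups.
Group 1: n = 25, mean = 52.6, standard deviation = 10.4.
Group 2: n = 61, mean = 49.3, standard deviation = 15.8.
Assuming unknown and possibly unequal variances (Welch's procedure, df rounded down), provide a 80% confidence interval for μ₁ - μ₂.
(-0.46, 7.06)

Difference: x̄₁ - x̄₂ = 3.30
SE = √(s₁²/n₁ + s₂²/n₂) = √(10.4²/25 + 15.8²/61) = 2.9015
df = 66.93 → 66 (Welch–Satterthwaite, rounded down)
t* = 1.295

CI: 3.30 ± 1.295 · 2.9015 = 3.30 ± 3.76 = (-0.46, 7.06)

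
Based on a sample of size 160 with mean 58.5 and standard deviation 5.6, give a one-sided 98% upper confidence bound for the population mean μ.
μ ≤ 59.42

Upper bound (one-sided):
t* = 2.071 (one-sided for 98%)
Upper bound = x̄ + t* · s/√n = 58.5 + 2.071 · 5.6/√160 = 59.42

We are 98% confident that μ ≤ 59.42.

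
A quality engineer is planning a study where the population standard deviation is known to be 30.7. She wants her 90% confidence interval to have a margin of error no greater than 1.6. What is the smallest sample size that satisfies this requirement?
n ≥ 997

For margin E ≤ 1.6:
n ≥ (z* · σ / E)²
n ≥ (1.645 · 30.7 / 1.6)²
n ≥ 996.25

Minimum n = 997 (rounding up)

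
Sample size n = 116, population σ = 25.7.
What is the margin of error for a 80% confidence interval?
Margin of error = 3.06

Margin of error = z* · σ/√n
= 1.282 · 25.7/√116
= 1.282 · 25.7/10.7703
= 3.06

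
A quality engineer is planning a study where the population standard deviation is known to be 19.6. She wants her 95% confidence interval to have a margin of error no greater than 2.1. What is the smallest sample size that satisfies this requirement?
n ≥ 335

For margin E ≤ 2.1:
n ≥ (z* · σ / E)²
n ≥ (1.960 · 19.6 / 2.1)²
n ≥ 334.65

Minimum n = 335 (rounding up)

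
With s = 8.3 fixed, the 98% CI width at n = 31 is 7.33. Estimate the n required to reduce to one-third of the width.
n ≈ 279

CI width ∝ 1/√n
To reduce width by factor 3, need √n to grow by 3 → need 3² = 9 times as many samples.

Current: n = 31, width = 7.33
New: n = 279, width ≈ 2.33

Width reduced by factor of 7.33/2.33 = 3.15.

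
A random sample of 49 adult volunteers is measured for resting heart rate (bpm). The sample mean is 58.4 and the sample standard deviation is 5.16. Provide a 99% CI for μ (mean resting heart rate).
(56.42, 60.38)

t-interval (σ unknown):
df = n - 1 = 48
t* = 2.682 for 99% confidence

Margin of error = t* · s/√n = 2.682 · 5.16/√49 = 1.98

CI: (56.42, 60.38)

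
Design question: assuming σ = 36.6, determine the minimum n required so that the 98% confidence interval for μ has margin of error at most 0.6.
n ≥ 20132

For margin E ≤ 0.6:
n ≥ (z* · σ / E)²
n ≥ (2.326 · 36.6 / 0.6)²
n ≥ 20131.64

Minimum n = 20132 (rounding up)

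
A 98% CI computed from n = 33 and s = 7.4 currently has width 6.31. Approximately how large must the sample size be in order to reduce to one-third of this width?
n ≈ 297

CI width ∝ 1/√n
To reduce width by factor 3, need √n to grow by 3 → need 3² = 9 times as many samples.

Current: n = 33, width = 6.31
New: n = 297, width ≈ 2.01

Width reduced by factor of 6.31/2.01 = 3.14.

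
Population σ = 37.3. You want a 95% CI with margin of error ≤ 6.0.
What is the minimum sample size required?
n ≥ 149

For margin E ≤ 6.0:
n ≥ (z* · σ / E)²
n ≥ (1.960 · 37.3 / 6.0)²
n ≥ 148.47

Minimum n = 149 (rounding up)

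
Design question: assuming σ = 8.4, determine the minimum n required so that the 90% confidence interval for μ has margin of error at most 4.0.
n ≥ 12

For margin E ≤ 4.0:
n ≥ (z* · σ / E)²
n ≥ (1.645 · 8.4 / 4.0)²
n ≥ 11.93

Minimum n = 12 (rounding up)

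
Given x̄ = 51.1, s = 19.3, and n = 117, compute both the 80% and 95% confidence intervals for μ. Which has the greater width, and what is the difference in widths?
95% CI is wider by 2.47

df = 116
80% CI: t* = 1.289, (48.80, 53.40), width = 2 · t* · s/√n = 4.60
95% CI: t* = 1.981, (47.57, 54.63), width = 2 · t* · s/√n = 7.07

The 95% CI is wider by 7.07 - 4.60 = 2.47.
Higher confidence requires a wider interval.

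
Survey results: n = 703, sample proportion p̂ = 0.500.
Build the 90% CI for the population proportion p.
(0.469, 0.531)

Proportion CI:
SE = √(p̂(1-p̂)/n) = √(0.500 · 0.500 / 703) = 0.01886

z* = 1.645
Margin = z* · SE = 1.645 · 0.01886 = 0.0310

CI: 0.500 ± 0.0310 = (0.469, 0.531)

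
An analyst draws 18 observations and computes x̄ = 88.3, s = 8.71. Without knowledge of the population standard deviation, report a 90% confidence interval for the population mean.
(84.73, 91.87)

t-interval (σ unknown):
df = n - 1 = 17
t* = 1.740 for 90% confidence

Margin of error = t* · s/√n = 1.740 · 8.71/√18 = 3.57

CI: (84.73, 91.87)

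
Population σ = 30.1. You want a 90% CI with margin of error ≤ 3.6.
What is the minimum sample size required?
n ≥ 190

For margin E ≤ 3.6:
n ≥ (z* · σ / E)²
n ≥ (1.645 · 30.1 / 3.6)²
n ≥ 189.17

Minimum n = 190 (rounding up)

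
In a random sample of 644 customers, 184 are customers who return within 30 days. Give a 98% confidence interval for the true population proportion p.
(0.244, 0.327)

Proportion CI:
p̂ = 184/644 = 0.28571
SE = √(p̂(1-p̂)/n) = √(0.28571 · 0.71429 / 644) = 0.01780

z* = 2.326
Margin = z* · SE = 2.326 · 0.01780 = 0.0414

CI: 0.28571 ± 0.0414 = (0.244, 0.327)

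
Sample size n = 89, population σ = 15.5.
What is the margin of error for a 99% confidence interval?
Margin of error = 4.23

Margin of error = z* · σ/√n
= 2.576 · 15.5/√89
= 2.576 · 15.5/9.4340
= 4.23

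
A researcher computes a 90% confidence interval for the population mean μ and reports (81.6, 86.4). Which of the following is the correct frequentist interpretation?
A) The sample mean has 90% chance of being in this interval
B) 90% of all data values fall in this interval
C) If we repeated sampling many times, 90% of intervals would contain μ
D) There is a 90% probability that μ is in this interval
C

A) Wrong — x̄ is observed and sits in the interval by construction.
B) Wrong — a CI is about the parameter μ, not individual data values.
C) Correct — this is the frequentist long-run coverage interpretation.
D) Wrong — μ is fixed; the randomness lives in the interval, not in μ.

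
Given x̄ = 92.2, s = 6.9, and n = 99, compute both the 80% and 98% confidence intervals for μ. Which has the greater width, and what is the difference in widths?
98% CI is wider by 1.49

df = 98
80% CI: t* = 1.290, (91.31, 93.09), width = 2 · t* · s/√n = 1.79
98% CI: t* = 2.365, (90.56, 93.84), width = 2 · t* · s/√n = 3.28

The 98% CI is wider by 3.28 - 1.79 = 1.49.
Higher confidence requires a wider interval.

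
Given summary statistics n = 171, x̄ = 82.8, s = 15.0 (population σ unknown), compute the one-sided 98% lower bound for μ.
μ ≥ 80.43

Lower bound (one-sided):
t* = 2.070 (one-sided for 98%)
Lower bound = x̄ - t* · s/√n = 82.8 - 2.070 · 15.0/√171 = 80.43

We are 98% confident that μ ≥ 80.43.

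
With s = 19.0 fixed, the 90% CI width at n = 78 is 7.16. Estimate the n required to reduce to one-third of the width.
n ≈ 702

CI width ∝ 1/√n
To reduce width by factor 3, need √n to grow by 3 → need 3² = 9 times as many samples.

Current: n = 78, width = 7.16
New: n = 702, width ≈ 2.36

Width reduced by factor of 7.16/2.36 = 3.03.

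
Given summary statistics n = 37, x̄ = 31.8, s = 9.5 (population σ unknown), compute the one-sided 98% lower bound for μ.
μ ≥ 28.47

Lower bound (one-sided):
t* = 2.131 (one-sided for 98%)
Lower bound = x̄ - t* · s/√n = 31.8 - 2.131 · 9.5/√37 = 28.47

We are 98% confident that μ ≥ 28.47.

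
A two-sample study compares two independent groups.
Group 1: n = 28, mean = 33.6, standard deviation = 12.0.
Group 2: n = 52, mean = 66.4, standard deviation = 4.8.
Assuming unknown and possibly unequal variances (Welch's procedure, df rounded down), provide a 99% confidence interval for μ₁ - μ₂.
(-39.29, -26.31)

Difference: x̄₁ - x̄₂ = -32.80
SE = √(s₁²/n₁ + s₂²/n₂) = √(12.0²/28 + 4.8²/52) = 2.3635
df = 31.73 → 31 (Welch–Satterthwaite, rounded down)
t* = 2.744

CI: -32.80 ± 2.744 · 2.3635 = -32.80 ± 6.49 = (-39.29, -26.31)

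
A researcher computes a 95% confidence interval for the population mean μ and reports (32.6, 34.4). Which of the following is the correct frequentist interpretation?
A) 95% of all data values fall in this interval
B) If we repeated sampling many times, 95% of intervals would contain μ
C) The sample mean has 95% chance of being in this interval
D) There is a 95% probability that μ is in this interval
B

A) Wrong — a CI is about the parameter μ, not individual data values.
B) Correct — this is the frequentist long-run coverage interpretation.
C) Wrong — x̄ is observed and sits in the interval by construction.
D) Wrong — μ is fixed; the randomness lives in the interval, not in μ.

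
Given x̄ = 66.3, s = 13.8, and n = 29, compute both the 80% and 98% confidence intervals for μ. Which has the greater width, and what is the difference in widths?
98% CI is wider by 5.91

df = 28
80% CI: t* = 1.313, (62.94, 69.66), width = 2 · t* · s/√n = 6.73
98% CI: t* = 2.467, (59.98, 72.62), width = 2 · t* · s/√n = 12.64

The 98% CI is wider by 12.64 - 6.73 = 5.91.
Higher confidence requires a wider interval.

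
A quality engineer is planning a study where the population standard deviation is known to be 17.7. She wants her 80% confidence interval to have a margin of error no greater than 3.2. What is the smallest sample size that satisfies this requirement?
n ≥ 51

For margin E ≤ 3.2:
n ≥ (z* · σ / E)²
n ≥ (1.282 · 17.7 / 3.2)²
n ≥ 50.28

Minimum n = 51 (rounding up)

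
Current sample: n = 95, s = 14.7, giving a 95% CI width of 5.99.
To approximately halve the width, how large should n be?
n ≈ 380

CI width ∝ 1/√n
To reduce width by factor 2, need √n to grow by 2 → need 2² = 4 times as many samples.

Current: n = 95, width = 5.99
New: n = 380, width ≈ 2.97

Width reduced by factor of 5.99/2.97 = 2.02.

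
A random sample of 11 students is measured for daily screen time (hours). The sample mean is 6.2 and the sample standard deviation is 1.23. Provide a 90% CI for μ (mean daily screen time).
(5.53, 6.87)

t-interval (σ unknown):
df = n - 1 = 10
t* = 1.812 for 90% confidence

Margin of error = t* · s/√n = 1.812 · 1.23/√11 = 0.67

CI: (5.53, 6.87)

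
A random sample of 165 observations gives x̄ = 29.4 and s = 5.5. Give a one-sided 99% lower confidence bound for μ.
μ ≥ 28.39

Lower bound (one-sided):
t* = 2.349 (one-sided for 99%)
Lower bound = x̄ - t* · s/√n = 29.4 - 2.349 · 5.5/√165 = 28.39

We are 99% confident that μ ≥ 28.39.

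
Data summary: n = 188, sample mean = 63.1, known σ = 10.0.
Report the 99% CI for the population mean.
(61.22, 64.98)

z-interval (σ known):
z* = 2.576 for 99% confidence

Margin of error = z* · σ/√n = 2.576 · 10.0/√188 = 1.88

CI: (63.1 - 1.88, 63.1 + 1.88) = (61.22, 64.98)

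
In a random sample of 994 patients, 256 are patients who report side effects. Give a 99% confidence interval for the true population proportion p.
(0.222, 0.293)

Proportion CI:
p̂ = 256/994 = 0.25755
SE = √(p̂(1-p̂)/n) = √(0.25755 · 0.74245 / 994) = 0.01387

z* = 2.576
Margin = z* · SE = 2.576 · 0.01387 = 0.0357

CI: 0.25755 ± 0.0357 = (0.222, 0.293)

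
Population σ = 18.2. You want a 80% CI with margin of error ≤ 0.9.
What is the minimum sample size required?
n ≥ 673

For margin E ≤ 0.9:
n ≥ (z* · σ / E)²
n ≥ (1.282 · 18.2 / 0.9)²
n ≥ 672.10

Minimum n = 673 (rounding up)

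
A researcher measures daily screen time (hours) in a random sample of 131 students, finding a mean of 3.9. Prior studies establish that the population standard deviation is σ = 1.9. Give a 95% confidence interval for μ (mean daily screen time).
(3.57, 4.23)

z-interval (σ known):
z* = 1.960 for 95% confidence

Margin of error = z* · σ/√n = 1.960 · 1.9/√131 = 0.33

CI: (3.9 - 0.33, 3.9 + 0.33) = (3.57, 4.23)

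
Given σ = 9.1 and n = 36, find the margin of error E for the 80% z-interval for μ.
Margin of error = 1.94

Margin of error = z* · σ/√n
= 1.282 · 9.1/√36
= 1.282 · 9.1/6.0000
= 1.94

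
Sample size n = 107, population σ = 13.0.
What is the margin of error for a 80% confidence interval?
Margin of error = 1.61

Margin of error = z* · σ/√n
= 1.282 · 13.0/√107
= 1.282 · 13.0/10.3441
= 1.61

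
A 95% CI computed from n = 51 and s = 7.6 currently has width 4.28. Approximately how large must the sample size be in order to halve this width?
n ≈ 204

CI width ∝ 1/√n
To reduce width by factor 2, need √n to grow by 2 → need 2² = 4 times as many samples.

Current: n = 51, width = 4.28
New: n = 204, width ≈ 2.10

Width reduced by factor of 4.28/2.10 = 2.04.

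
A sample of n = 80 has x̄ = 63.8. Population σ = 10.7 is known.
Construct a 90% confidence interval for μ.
(61.83, 65.77)

z-interval (σ known):
z* = 1.645 for 90% confidence

Margin of error = z* · σ/√n = 1.645 · 10.7/√80 = 1.97

CI: (63.8 - 1.97, 63.8 + 1.97) = (61.83, 65.77)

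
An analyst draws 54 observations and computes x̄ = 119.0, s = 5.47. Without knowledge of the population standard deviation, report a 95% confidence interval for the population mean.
(117.51, 120.49)

t-interval (σ unknown):
df = n - 1 = 53
t* = 2.006 for 95% confidence

Margin of error = t* · s/√n = 2.006 · 5.47/√54 = 1.49

CI: (117.51, 120.49)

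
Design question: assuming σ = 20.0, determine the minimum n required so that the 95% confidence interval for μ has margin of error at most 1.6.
n ≥ 601

For margin E ≤ 1.6:
n ≥ (z* · σ / E)²
n ≥ (1.960 · 20.0 / 1.6)²
n ≥ 600.25

Minimum n = 601 (rounding up)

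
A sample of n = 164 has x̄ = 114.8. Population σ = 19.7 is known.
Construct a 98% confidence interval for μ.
(111.22, 118.38)

z-interval (σ known):
z* = 2.326 for 98% confidence

Margin of error = z* · σ/√n = 2.326 · 19.7/√164 = 3.58

CI: (114.8 - 3.58, 114.8 + 3.58) = (111.22, 118.38)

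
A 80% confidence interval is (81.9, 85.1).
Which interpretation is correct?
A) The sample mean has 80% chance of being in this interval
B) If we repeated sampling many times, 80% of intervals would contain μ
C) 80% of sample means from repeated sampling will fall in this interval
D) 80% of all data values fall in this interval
B

A) Wrong — x̄ is observed and sits in the interval by construction.
B) Correct — this is the frequentist long-run coverage interpretation.
C) Wrong — coverage applies to intervals containing μ, not to future x̄ values.
D) Wrong — a CI is about the parameter μ, not individual data values.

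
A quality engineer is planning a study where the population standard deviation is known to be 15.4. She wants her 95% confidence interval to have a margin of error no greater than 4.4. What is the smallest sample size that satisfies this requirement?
n ≥ 48

For margin E ≤ 4.4:
n ≥ (z* · σ / E)²
n ≥ (1.960 · 15.4 / 4.4)²
n ≥ 47.06

Minimum n = 48 (rounding up)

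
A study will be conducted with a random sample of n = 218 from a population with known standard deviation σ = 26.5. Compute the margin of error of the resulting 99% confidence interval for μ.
Margin of error = 4.62

Margin of error = z* · σ/√n
= 2.576 · 26.5/√218
= 2.576 · 26.5/14.7648
= 4.62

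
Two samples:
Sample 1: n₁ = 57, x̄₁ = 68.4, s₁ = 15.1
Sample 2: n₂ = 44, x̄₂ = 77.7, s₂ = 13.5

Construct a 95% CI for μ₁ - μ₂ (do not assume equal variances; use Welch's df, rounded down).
(-14.96, -3.64)

Difference: x̄₁ - x̄₂ = -9.30
SE = √(s₁²/n₁ + s₂²/n₂) = √(15.1²/57 + 13.5²/44) = 2.8535
df = 96.82 → 96 (Welch–Satterthwaite, rounded down)
t* = 1.985

CI: -9.30 ± 1.985 · 2.8535 = -9.30 ± 5.66 = (-14.96, -3.64)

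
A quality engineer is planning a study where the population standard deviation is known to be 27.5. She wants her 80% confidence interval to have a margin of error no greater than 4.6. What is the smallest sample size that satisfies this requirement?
n ≥ 59

For margin E ≤ 4.6:
n ≥ (z* · σ / E)²
n ≥ (1.282 · 27.5 / 4.6)²
n ≥ 58.74

Minimum n = 59 (rounding up)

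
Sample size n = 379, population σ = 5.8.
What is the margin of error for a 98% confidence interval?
Margin of error = 0.69

Margin of error = z* · σ/√n
= 2.326 · 5.8/√379
= 2.326 · 5.8/19.4679
= 0.69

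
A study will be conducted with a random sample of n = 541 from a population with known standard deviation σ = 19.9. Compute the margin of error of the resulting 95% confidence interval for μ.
Margin of error = 1.68

Margin of error = z* · σ/√n
= 1.960 · 19.9/√541
= 1.960 · 19.9/23.2594
= 1.68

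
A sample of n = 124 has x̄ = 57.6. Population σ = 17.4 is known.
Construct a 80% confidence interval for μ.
(55.60, 59.60)

z-interval (σ known):
z* = 1.282 for 80% confidence

Margin of error = z* · σ/√n = 1.282 · 17.4/√124 = 2.00

CI: (57.6 - 2.00, 57.6 + 2.00) = (55.60, 59.60)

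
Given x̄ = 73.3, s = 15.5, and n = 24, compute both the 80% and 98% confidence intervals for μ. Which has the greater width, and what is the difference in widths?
98% CI is wider by 7.47

df = 23
80% CI: t* = 1.319, (69.13, 77.47), width = 2 · t* · s/√n = 8.35
98% CI: t* = 2.500, (65.39, 81.21), width = 2 · t* · s/√n = 15.82

The 98% CI is wider by 15.82 - 8.35 = 7.47.
Higher confidence requires a wider interval.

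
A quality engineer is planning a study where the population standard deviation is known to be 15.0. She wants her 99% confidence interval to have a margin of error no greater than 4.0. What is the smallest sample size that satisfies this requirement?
n ≥ 94

For margin E ≤ 4.0:
n ≥ (z* · σ / E)²
n ≥ (2.576 · 15.0 / 4.0)²
n ≥ 93.32

Minimum n = 94 (rounding up)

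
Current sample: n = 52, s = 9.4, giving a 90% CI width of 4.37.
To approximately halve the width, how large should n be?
n ≈ 208

CI width ∝ 1/√n
To reduce width by factor 2, need √n to grow by 2 → need 2² = 4 times as many samples.

Current: n = 52, width = 4.37
New: n = 208, width ≈ 2.15

Width reduced by factor of 4.37/2.15 = 2.03.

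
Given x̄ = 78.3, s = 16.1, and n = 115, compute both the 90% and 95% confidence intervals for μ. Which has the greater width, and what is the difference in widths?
95% CI is wider by 0.97

df = 114
90% CI: t* = 1.658, (75.81, 80.79), width = 2 · t* · s/√n = 4.98
95% CI: t* = 1.981, (75.33, 81.27), width = 2 · t* · s/√n = 5.95

The 95% CI is wider by 5.95 - 4.98 = 0.97.
Higher confidence requires a wider interval.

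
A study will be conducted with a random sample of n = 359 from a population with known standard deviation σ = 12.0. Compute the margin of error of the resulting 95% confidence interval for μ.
Margin of error = 1.24

Margin of error = z* · σ/√n
= 1.960 · 12.0/√359
= 1.960 · 12.0/18.9473
= 1.24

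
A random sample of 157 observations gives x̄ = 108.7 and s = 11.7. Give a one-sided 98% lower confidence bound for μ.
μ ≥ 106.77

Lower bound (one-sided):
t* = 2.071 (one-sided for 98%)
Lower bound = x̄ - t* · s/√n = 108.7 - 2.071 · 11.7/√157 = 106.77

We are 98% confident that μ ≥ 106.77.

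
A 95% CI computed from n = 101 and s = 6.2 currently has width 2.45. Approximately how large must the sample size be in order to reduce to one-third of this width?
n ≈ 909

CI width ∝ 1/√n
To reduce width by factor 3, need √n to grow by 3 → need 3² = 9 times as many samples.

Current: n = 101, width = 2.45
New: n = 909, width ≈ 0.81

Width reduced by factor of 2.45/0.81 = 3.02.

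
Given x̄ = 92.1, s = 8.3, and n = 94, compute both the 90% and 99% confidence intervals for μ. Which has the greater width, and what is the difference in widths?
99% CI is wider by 1.66

df = 93
90% CI: t* = 1.661, (90.68, 93.52), width = 2 · t* · s/√n = 2.84
99% CI: t* = 2.630, (89.85, 94.35), width = 2 · t* · s/√n = 4.50

The 99% CI is wider by 4.50 - 2.84 = 1.66.
Higher confidence requires a wider interval.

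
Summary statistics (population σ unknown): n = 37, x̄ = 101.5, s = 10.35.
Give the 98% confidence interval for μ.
(97.36, 105.64)

t-interval (σ unknown):
df = n - 1 = 36
t* = 2.434 for 98% confidence

Margin of error = t* · s/√n = 2.434 · 10.35/√37 = 4.14

CI: (97.36, 105.64)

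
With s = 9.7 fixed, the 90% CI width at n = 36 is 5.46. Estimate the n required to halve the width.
n ≈ 144

CI width ∝ 1/√n
To reduce width by factor 2, need √n to grow by 2 → need 2² = 4 times as many samples.

Current: n = 36, width = 5.46
New: n = 144, width ≈ 2.68

Width reduced by factor of 5.46/2.68 = 2.04.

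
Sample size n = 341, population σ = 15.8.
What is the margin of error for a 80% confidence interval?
Margin of error = 1.10

Margin of error = z* · σ/√n
= 1.282 · 15.8/√341
= 1.282 · 15.8/18.4662
= 1.10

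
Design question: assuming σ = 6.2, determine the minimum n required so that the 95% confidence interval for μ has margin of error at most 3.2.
n ≥ 15

For margin E ≤ 3.2:
n ≥ (z* · σ / E)²
n ≥ (1.960 · 6.2 / 3.2)²
n ≥ 14.42

Minimum n = 15 (rounding up)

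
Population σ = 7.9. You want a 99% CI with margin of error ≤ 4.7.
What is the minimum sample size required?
n ≥ 19

For margin E ≤ 4.7:
n ≥ (z* · σ / E)²
n ≥ (2.576 · 7.9 / 4.7)²
n ≥ 18.75

Minimum n = 19 (rounding up)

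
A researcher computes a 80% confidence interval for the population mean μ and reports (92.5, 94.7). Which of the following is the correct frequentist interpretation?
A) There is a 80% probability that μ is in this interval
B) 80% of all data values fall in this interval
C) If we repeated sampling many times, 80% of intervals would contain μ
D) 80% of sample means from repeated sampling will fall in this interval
C

A) Wrong — μ is fixed; the randomness lives in the interval, not in μ.
B) Wrong — a CI is about the parameter μ, not individual data values.
C) Correct — this is the frequentist long-run coverage interpretation.
D) Wrong — coverage applies to intervals containing μ, not to future x̄ values.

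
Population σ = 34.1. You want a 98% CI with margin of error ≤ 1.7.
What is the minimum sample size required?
n ≥ 2177

For margin E ≤ 1.7:
n ≥ (z* · σ / E)²
n ≥ (2.326 · 34.1 / 1.7)²
n ≥ 2176.86

Minimum n = 2177 (rounding up)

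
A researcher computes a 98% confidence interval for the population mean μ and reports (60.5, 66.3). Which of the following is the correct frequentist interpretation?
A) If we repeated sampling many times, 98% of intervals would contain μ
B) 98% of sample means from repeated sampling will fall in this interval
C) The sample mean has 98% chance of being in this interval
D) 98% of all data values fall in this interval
A

A) Correct — this is the frequentist long-run coverage interpretation.
B) Wrong — coverage applies to intervals containing μ, not to future x̄ values.
C) Wrong — x̄ is observed and sits in the interval by construction.
D) Wrong — a CI is about the parameter μ, not individual data values.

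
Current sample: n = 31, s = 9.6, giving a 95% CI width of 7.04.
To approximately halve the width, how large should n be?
n ≈ 124

CI width ∝ 1/√n
To reduce width by factor 2, need √n to grow by 2 → need 2² = 4 times as many samples.

Current: n = 31, width = 7.04
New: n = 124, width ≈ 3.41

Width reduced by factor of 7.04/3.41 = 2.06.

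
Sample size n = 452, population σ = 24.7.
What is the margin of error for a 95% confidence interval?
Margin of error = 2.28

Margin of error = z* · σ/√n
= 1.960 · 24.7/√452
= 1.960 · 24.7/21.2603
= 2.28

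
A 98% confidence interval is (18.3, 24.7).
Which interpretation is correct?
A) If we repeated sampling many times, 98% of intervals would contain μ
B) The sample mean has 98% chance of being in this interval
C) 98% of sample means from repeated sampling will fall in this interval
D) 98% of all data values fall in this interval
A

A) Correct — this is the frequentist long-run coverage interpretation.
B) Wrong — x̄ is observed and sits in the interval by construction.
C) Wrong — coverage applies to intervals containing μ, not to future x̄ values.
D) Wrong — a CI is about the parameter μ, not individual data values.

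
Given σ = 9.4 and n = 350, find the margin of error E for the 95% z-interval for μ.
Margin of error = 0.98

Margin of error = z* · σ/√n
= 1.960 · 9.4/√350
= 1.960 · 9.4/18.7083
= 0.98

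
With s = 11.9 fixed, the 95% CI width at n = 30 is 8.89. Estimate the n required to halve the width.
n ≈ 120

CI width ∝ 1/√n
To reduce width by factor 2, need √n to grow by 2 → need 2² = 4 times as many samples.

Current: n = 30, width = 8.89
New: n = 120, width ≈ 4.30

Width reduced by factor of 8.89/4.30 = 2.07.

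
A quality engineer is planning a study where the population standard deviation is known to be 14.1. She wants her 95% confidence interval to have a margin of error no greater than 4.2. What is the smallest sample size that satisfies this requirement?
n ≥ 44

For margin E ≤ 4.2:
n ≥ (z* · σ / E)²
n ≥ (1.960 · 14.1 / 4.2)²
n ≥ 43.30

Minimum n = 44 (rounding up)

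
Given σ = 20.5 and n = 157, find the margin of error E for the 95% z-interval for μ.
Margin of error = 3.21

Margin of error = z* · σ/√n
= 1.960 · 20.5/√157
= 1.960 · 20.5/12.5300
= 3.21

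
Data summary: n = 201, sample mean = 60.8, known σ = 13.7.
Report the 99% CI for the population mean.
(58.31, 63.29)

z-interval (σ known):
z* = 2.576 for 99% confidence

Margin of error = z* · σ/√n = 2.576 · 13.7/√201 = 2.49

CI: (60.8 - 2.49, 60.8 + 2.49) = (58.31, 63.29)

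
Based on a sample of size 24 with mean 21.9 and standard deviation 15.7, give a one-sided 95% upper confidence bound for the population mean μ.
μ ≤ 27.39

Upper bound (one-sided):
t* = 1.714 (one-sided for 95%)
Upper bound = x̄ + t* · s/√n = 21.9 + 1.714 · 15.7/√24 = 27.39

We are 95% confident that μ ≤ 27.39.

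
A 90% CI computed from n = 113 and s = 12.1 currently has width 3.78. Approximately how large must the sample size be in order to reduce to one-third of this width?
n ≈ 1017

CI width ∝ 1/√n
To reduce width by factor 3, need √n to grow by 3 → need 3² = 9 times as many samples.

Current: n = 113, width = 3.78
New: n = 1017, width ≈ 1.25

Width reduced by factor of 3.78/1.25 = 3.02.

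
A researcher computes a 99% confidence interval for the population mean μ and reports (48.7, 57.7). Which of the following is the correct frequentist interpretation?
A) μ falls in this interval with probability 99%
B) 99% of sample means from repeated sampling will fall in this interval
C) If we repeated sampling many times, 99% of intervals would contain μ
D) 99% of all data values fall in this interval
C

A) Wrong — μ is fixed; the randomness lives in the interval, not in μ.
B) Wrong — coverage applies to intervals containing μ, not to future x̄ values.
C) Correct — this is the frequentist long-run coverage interpretation.
D) Wrong — a CI is about the parameter μ, not individual data values.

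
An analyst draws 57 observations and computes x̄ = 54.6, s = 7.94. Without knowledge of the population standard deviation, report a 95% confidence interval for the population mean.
(52.49, 56.71)

t-interval (σ unknown):
df = n - 1 = 56
t* = 2.003 for 95% confidence

Margin of error = t* · s/√n = 2.003 · 7.94/√57 = 2.11

CI: (52.49, 56.71)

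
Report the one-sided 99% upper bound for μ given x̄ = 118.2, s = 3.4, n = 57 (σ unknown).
μ ≤ 119.28

Upper bound (one-sided):
t* = 2.395 (one-sided for 99%)
Upper bound = x̄ + t* · s/√n = 118.2 + 2.395 · 3.4/√57 = 119.28

We are 99% confident that μ ≤ 119.28.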